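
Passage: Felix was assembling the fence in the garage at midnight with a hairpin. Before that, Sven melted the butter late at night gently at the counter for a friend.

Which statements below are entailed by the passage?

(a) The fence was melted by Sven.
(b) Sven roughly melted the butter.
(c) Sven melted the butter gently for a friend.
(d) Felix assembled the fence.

(a) Not entailed — Sven melted the butter, not the fence; the fence belongs to the assembling event.
(b) Not entailed — 'roughly' adds a manner not in (and inconsistent with) the original.
(c) Entailed — the original entails any weakening of itself; this just drops 'at the counter', 'late at night'.
(d) Not entailed — 'was assembling' is progressive on an accomplishment; it does not entail the completed 'assembled'.

(c)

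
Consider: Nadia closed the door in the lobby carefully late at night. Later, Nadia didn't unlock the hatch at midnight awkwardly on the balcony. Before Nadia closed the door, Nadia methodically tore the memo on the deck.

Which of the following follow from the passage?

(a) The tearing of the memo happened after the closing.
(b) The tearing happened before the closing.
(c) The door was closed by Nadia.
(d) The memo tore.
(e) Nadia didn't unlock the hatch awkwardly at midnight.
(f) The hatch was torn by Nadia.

(b), (c), (d)

(a) Not entailed — the narrative places the tearing before the closing, not after.
(b) Entailed — the narrative places the tearing before the closing.
(c) Entailed — this follows by dropping conjuncts from the closing event's description.
(d) Entailed — 'Nadia tore the memo' is causative; it entails the inchoative 'the memo tore'.
(e) Not entailed — dropping 'on the balcony' under negation is not valid — the original leaves open that Nadia unlocked the hatch some other way.
(f) Not entailed — Nadia tore the memo, not the hatch; the hatch belongs to the unlocking event.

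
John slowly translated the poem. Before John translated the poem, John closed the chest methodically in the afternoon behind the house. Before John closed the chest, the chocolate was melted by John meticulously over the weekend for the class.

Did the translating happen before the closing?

The narrative orders the closing before the translating.

no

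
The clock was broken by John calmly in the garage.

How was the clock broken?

calmly

'calmly' marks the manner of the breaking event.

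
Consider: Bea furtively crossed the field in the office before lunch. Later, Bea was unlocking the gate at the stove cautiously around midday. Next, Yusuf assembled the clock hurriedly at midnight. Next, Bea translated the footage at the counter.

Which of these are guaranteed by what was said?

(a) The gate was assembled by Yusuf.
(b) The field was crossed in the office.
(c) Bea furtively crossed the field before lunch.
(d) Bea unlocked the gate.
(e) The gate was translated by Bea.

(a) Not entailed — Yusuf assembled the clock, not the gate; the gate belongs to the unlocking event.
(b) Entailed — the original entails any weakening of itself; this just drops 'before lunch', 'furtively' and generalizes the agent.
(c) Entailed — the original entails any weakening of itself; this just drops 'in the office'.
(d) Not entailed — 'was unlocking' is progressive on an accomplishment; it does not entail the completed 'unlocked'.
(e) Not entailed — Bea translated the footage, not the gate; the gate belongs to the unlocking event.

(b), (c)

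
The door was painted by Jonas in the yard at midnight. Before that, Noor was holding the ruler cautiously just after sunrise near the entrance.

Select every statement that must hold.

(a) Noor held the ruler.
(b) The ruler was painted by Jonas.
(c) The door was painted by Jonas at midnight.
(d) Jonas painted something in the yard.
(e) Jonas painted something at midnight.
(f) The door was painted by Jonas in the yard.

(a) Entailed — 'hold' is an activity; 'was holding' entails that some holding happened, so 'held' holds.
(b) Not entailed — Jonas painted the door, not the ruler; the ruler belongs to the holding event.
(c) Entailed — every conjunct here is already in the original painting event.
(d) Entailed — this follows by dropping conjuncts from the painting event's description.
(e) Entailed — this follows by dropping conjuncts from the painting event's description.
(f) Entailed — this follows by dropping conjuncts from the painting event's description.

(a), (c), (d), (e), (f)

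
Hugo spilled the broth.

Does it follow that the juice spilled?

no

Nothing is said about any juice; only the broth is affected.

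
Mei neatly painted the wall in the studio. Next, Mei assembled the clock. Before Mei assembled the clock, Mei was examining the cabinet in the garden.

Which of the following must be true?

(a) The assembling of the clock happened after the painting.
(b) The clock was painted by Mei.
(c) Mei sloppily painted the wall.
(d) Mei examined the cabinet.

(a), (d)

(a) Entailed — the narrative places the painting before the assembling.
(b) Not entailed — Mei painted the wall, not the clock; the clock belongs to the assembling event.
(c) Not entailed — 'sloppily' adds a manner not in (and inconsistent with) the original.
(d) Entailed — 'examine' is an activity; 'was examining' entails that some examining happened, so 'examined' holds.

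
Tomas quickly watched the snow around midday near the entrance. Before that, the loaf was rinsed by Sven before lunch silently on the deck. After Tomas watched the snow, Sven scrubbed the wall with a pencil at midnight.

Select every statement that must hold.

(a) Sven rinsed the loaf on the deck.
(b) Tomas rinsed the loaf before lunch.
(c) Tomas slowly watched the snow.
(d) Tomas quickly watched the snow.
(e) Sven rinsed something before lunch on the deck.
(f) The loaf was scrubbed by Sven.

(a) Entailed — the original entails any weakening of itself; this just drops 'before lunch', 'silently'.
(b) Not entailed — the passage has Sven rinsing the loaf, not Tomas.
(c) Not entailed — 'slowly' adds a manner not in (and inconsistent with) the original.
(d) Entailed — the original entails any weakening of itself; this just drops 'around midday', 'near the entrance'.
(e) Entailed — this follows by dropping conjuncts from the rinsing event's description.
(f) Not entailed — Sven scrubbed the wall, not the loaf; the loaf belongs to the rinsing event.

(a), (d), (e)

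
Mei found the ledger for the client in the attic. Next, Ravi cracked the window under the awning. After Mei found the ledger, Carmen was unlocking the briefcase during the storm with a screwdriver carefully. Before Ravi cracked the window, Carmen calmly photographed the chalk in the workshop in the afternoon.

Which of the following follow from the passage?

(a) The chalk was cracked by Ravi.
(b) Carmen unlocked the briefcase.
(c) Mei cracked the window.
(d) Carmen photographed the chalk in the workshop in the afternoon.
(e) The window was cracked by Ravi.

(d), (e)

(a) Not entailed — Ravi cracked the window, not the chalk; the chalk belongs to the photographing event.
(b) Not entailed — 'was unlocking' is progressive on an accomplishment; it does not entail the completed 'unlocked'.
(c) Not entailed — the passage has Ravi cracking the window, not Mei.
(d) Entailed — this follows by dropping conjuncts from the photographing event's description.
(e) Entailed — dropping 'under the awning' leaves a sub-description the original still satisfies.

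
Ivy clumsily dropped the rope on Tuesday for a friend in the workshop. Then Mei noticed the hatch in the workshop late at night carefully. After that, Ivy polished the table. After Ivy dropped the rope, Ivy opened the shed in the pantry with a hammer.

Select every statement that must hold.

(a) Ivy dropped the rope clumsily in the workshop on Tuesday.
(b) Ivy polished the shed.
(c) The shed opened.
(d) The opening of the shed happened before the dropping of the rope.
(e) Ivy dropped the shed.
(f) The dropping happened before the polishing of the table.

(a), (c), (f)

(a) Entailed — every conjunct here is already in the original dropping event.
(b) Not entailed — Ivy polished the table, not the shed; the shed belongs to the opening event.
(c) Entailed — 'Ivy opened the shed' is causative; it entails the inchoative 'the shed opened'.
(d) Not entailed — the narrative places the dropping before the opening, not after.
(e) Not entailed — Ivy dropped the rope, not the shed; the shed belongs to the opening event.
(f) Entailed — the narrative places the dropping before the polishing.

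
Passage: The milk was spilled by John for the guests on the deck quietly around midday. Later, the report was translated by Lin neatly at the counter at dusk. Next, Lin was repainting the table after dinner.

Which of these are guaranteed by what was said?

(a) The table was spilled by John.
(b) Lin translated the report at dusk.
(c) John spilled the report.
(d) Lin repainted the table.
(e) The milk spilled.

(a) Not entailed — John spilled the milk, not the table; the table belongs to the repainting event.
(b) Entailed — the original entails any weakening of itself; this just drops 'at the counter', 'neatly'.
(c) Not entailed — John spilled the milk, not the report; the report belongs to the translating event.
(d) Not entailed — 'was repainting' is progressive on an accomplishment; it does not entail the completed 'repainted'.
(e) Entailed — 'John spilled the milk' is causative; it entails the inchoative 'the milk spilled'.

(b), (e)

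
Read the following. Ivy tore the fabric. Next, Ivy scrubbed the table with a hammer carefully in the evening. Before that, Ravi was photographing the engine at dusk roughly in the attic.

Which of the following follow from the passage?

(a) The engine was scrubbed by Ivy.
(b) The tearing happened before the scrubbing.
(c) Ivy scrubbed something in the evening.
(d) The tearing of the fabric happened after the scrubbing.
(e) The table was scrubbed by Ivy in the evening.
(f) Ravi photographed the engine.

(a) Not entailed — Ivy scrubbed the table, not the engine; the engine belongs to the photographing event.
(b) Entailed — the narrative places the tearing before the scrubbing.
(c) Entailed — the original entails any weakening of itself; this just drops 'with a hammer', 'carefully' and generalizes the patient.
(d) Not entailed — the narrative places the tearing before the scrubbing, not after.
(e) Entailed — every conjunct here is already in the original scrubbing event.
(f) Not entailed — 'was photographing' is progressive on an accomplishment; it does not entail the completed 'photographed'.

(b), (c), (e)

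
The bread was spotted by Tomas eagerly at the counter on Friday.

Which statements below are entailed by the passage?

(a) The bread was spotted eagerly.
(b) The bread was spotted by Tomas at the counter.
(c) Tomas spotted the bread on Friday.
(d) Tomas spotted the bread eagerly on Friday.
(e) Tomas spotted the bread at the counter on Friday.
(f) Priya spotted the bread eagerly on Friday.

(a) Entailed — dropping 'at the counter', 'on Friday' and generalizing the agent leaves a sub-description the original still satisfies.
(b) Entailed — this follows by dropping conjuncts from the spotting event's description.
(c) Entailed — this follows by dropping conjuncts from the spotting event's description.
(d) Entailed — every conjunct here is already in the original spotting event.
(e) Entailed — the original entails any weakening of itself; this just drops 'eagerly'.
(f) Not entailed — the passage has Tomas spotting the bread, not Priya.

(a), (b), (c), (d), (e)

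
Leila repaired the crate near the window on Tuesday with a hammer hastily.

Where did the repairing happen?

'near the window' marks the location of the repairing event.

near the window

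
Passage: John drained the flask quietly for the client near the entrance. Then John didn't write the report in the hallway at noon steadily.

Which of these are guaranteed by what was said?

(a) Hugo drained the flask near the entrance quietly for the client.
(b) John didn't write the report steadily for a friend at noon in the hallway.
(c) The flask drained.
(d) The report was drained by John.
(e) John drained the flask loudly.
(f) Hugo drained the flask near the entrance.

(b), (c)

(a) Not entailed — the passage has John draining the flask, not Hugo.
(b) Entailed — under negation, adding a further restriction is entailed: if no such writing event occurred, none occurred for a friend either.
(c) Entailed — 'John drained the flask' is causative; it entails the inchoative 'the flask drained'.
(d) Not entailed — John drained the flask, not the report; the report belongs to the writing event.
(e) Not entailed — 'loudly' adds a manner not in (and inconsistent with) the original.
(f) Not entailed — the passage has John draining the flask, not Hugo.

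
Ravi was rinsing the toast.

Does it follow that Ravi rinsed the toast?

'rinse' is atelic; if Ravi was rinsing the toast, then Ravi rinsed the toast (for some time).

yes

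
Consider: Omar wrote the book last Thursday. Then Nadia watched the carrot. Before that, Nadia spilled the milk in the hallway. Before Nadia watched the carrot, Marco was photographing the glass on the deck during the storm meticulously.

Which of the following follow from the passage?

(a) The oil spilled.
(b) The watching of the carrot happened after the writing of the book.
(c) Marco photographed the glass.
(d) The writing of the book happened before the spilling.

(b)

(a) Not entailed — the milk is what spilled, not the oil.
(b) Entailed — the narrative places the writing before the watching.
(c) Not entailed — 'was photographing' is progressive on an accomplishment; it does not entail the completed 'photographed'.
(d) Not entailed — the narrative doesn't order the writing relative to the spilling.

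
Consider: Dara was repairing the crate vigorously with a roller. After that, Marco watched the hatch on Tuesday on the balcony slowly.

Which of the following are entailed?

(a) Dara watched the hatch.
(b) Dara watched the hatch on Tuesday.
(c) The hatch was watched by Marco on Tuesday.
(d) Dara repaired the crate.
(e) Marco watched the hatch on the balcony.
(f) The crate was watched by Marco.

(c), (e)

(a) Not entailed — the passage has Marco watching the hatch, not Dara.
(b) Not entailed — the passage has Marco watching the hatch, not Dara.
(c) Entailed — dropping 'slowly', 'on the balcony' leaves a sub-description the original still satisfies.
(d) Not entailed — 'was repairing' is progressive on an accomplishment; it does not entail the completed 'repaired'.
(e) Entailed — this follows by dropping conjuncts from the watching event's description.
(f) Not entailed — Marco watched the hatch, not the crate; the crate belongs to the repairing event.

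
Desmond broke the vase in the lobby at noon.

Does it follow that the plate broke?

no

Nothing is said about any plate; only the vase is affected.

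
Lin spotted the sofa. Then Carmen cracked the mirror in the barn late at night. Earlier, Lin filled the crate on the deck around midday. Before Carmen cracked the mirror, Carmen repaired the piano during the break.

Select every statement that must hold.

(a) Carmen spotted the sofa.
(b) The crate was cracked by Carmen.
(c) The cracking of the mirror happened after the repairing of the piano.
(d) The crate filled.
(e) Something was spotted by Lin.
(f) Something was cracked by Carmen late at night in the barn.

(c), (d), (e), (f)

(a) Not entailed — the passage has Lin spotting the sofa, not Carmen.
(b) Not entailed — Carmen cracked the mirror, not the crate; the crate belongs to the filling event.
(c) Entailed — the narrative places the repairing before the cracking.
(d) Entailed — 'Lin filled the crate' is causative; it entails the inchoative 'the crate filled'.
(e) Entailed — this follows by dropping conjuncts from the spotting event's description.
(f) Entailed — this follows by dropping conjuncts from the cracking event's description.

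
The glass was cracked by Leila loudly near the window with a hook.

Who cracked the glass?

'Leila' marks the agent of the cracking event.

Leila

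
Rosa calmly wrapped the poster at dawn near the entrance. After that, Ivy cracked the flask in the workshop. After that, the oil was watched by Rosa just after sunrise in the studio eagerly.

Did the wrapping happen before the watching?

yes

The narrative orders the wrapping before the watching.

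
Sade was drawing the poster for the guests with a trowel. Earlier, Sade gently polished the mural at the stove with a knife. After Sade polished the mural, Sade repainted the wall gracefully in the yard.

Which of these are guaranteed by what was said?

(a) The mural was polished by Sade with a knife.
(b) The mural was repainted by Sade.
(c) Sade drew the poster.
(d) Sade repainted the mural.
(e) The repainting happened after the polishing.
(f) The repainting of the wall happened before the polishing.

(a) Entailed — dropping 'at the stove', 'gently' leaves a sub-description the original still satisfies.
(b) Not entailed — Sade repainted the wall, not the mural; the mural belongs to the polishing event.
(c) Not entailed — 'was drawing' is progressive on an accomplishment; it does not entail the completed 'drew'.
(d) Not entailed — Sade repainted the wall, not the mural; the mural belongs to the polishing event.
(e) Entailed — the narrative places the polishing before the repainting.
(f) Not entailed — the narrative places the polishing before the repainting, not after.

(a), (e)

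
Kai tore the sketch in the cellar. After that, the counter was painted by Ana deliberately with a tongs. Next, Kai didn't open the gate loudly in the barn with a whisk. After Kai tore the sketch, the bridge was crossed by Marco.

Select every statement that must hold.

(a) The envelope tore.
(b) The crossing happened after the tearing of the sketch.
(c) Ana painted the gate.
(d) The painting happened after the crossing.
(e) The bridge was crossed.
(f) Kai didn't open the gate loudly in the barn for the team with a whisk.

(b), (e), (f)

(a) Not entailed — the sketch is what tore, not the envelope.
(b) Entailed — the narrative places the tearing before the crossing.
(c) Not entailed — Ana painted the counter, not the gate; the gate belongs to the opening event.
(d) Not entailed — the narrative doesn't order the crossing relative to the painting.
(e) Entailed — this follows by dropping conjuncts from the crossing event's description.
(f) Entailed — under negation, adding a further restriction is entailed: if no such opening event occurred, none occurred for the team either.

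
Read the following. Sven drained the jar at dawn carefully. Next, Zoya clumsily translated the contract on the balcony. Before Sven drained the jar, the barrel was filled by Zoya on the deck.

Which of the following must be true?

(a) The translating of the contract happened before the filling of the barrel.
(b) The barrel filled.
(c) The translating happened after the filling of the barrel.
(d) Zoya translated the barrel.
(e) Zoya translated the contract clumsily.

(a) Not entailed — the narrative places the filling before the translating, not after.
(b) Entailed — 'Zoya filled the barrel' is causative; it entails the inchoative 'the barrel filled'.
(c) Entailed — the narrative places the filling before the translating.
(d) Not entailed — Zoya translated the contract, not the barrel; the barrel belongs to the filling event.
(e) Entailed — dropping 'on the balcony' leaves a sub-description the original still satisfies.

(b), (c), (e)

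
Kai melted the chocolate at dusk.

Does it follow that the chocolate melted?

'Kai melted the chocolate' is the causative; it entails the inchoative 'the chocolate melted'.

yes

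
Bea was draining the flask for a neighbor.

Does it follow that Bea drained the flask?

no

'was draining' is progressive; for an accomplishment like 'drain the flask', it doesn't entail completion.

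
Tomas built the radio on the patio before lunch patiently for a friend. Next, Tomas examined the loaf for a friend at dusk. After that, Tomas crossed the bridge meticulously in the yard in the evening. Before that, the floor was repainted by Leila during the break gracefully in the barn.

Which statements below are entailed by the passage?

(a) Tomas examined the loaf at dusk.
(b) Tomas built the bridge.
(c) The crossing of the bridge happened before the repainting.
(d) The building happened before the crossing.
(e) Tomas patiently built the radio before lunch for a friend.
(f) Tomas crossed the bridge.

(a), (d), (e), (f)

(a) Entailed — the original entails any weakening of itself; this just drops 'for a friend'.
(b) Not entailed — Tomas built the radio, not the bridge; the bridge belongs to the crossing event.
(c) Not entailed — the narrative places the repainting before the crossing, not after.
(d) Entailed — the narrative places the building before the crossing.
(e) Entailed — dropping 'on the patio' leaves a sub-description the original still satisfies.
(f) Entailed — the original entails any weakening of itself; this just drops 'meticulously', 'in the yard', 'in the evening'.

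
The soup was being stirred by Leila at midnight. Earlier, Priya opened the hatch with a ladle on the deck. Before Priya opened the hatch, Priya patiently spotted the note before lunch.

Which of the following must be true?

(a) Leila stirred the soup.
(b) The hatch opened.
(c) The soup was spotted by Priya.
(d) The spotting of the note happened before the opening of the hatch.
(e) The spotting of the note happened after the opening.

(a), (b), (d)

(a) Entailed — 'stir' is an activity; 'was stirring' entails that some stirring happened, so 'stirred' holds.
(b) Entailed — 'Priya opened the hatch' is causative; it entails the inchoative 'the hatch opened'.
(c) Not entailed — Priya spotted the note, not the soup; the soup belongs to the stirring event.
(d) Entailed — the narrative places the spotting before the opening.
(e) Not entailed — the narrative places the spotting before the opening, not after.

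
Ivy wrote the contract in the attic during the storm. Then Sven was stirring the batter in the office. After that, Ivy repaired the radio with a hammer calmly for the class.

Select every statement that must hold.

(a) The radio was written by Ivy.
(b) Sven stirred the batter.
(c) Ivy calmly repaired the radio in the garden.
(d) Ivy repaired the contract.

(a) Not entailed — Ivy wrote the contract, not the radio; the radio belongs to the repairing event.
(b) Entailed — 'stir' is an activity; 'was stirring' entails that some stirring happened, so 'stirred' holds.
(c) Not entailed — 'in the garden' adds information not in the original event.
(d) Not entailed — Ivy repaired the radio, not the contract; the contract belongs to the writing event.

(b)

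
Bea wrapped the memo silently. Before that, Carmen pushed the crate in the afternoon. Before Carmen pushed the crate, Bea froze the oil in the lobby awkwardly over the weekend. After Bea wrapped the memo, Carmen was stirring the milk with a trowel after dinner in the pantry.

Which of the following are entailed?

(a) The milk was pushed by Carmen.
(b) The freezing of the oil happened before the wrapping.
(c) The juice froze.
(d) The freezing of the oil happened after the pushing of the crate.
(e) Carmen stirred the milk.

(b), (e)

(a) Not entailed — Carmen pushed the crate, not the milk; the milk belongs to the stirring event.
(b) Entailed — the narrative places the freezing before the wrapping.
(c) Not entailed — the oil is what froze, not the juice.
(d) Not entailed — the narrative places the freezing before the pushing, not after.
(e) Entailed — 'stir' is an activity; 'was stirring' entails that some stirring happened, so 'stirred' holds.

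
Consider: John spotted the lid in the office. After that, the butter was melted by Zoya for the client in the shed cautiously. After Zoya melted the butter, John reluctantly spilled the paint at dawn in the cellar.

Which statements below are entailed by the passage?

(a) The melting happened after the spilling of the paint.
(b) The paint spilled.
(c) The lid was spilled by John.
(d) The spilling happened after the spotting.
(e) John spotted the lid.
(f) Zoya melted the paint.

(a) Not entailed — the narrative places the melting before the spilling, not after.
(b) Entailed — 'John spilled the paint' is causative; it entails the inchoative 'the paint spilled'.
(c) Not entailed — John spilled the paint, not the lid; the lid belongs to the spotting event.
(d) Entailed — the narrative places the spotting before the spilling.
(e) Entailed — the original entails any weakening of itself; this just drops 'in the office'.
(f) Not entailed — Zoya melted the butter, not the paint; the paint belongs to the spilling event.

(b), (d), (e)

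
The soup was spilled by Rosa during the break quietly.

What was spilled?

'the soup' marks the patient of the spilling event.

the soup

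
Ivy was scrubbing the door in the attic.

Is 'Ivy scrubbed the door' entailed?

'scrub' is atelic; if Ivy was scrubbing the door, then Ivy scrubbed the door (for some time).

yes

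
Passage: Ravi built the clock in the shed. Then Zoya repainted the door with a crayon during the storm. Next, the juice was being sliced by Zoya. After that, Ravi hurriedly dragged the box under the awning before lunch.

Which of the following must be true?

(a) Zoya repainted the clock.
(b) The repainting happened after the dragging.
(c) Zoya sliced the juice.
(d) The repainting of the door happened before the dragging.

(a) Not entailed — Zoya repainted the door, not the clock; the clock belongs to the building event.
(b) Not entailed — the narrative places the repainting before the dragging, not after.
(c) Not entailed — 'was slicing' is progressive on an accomplishment; it does not entail the completed 'sliced'.
(d) Entailed — the narrative places the repainting before the dragging.

(d)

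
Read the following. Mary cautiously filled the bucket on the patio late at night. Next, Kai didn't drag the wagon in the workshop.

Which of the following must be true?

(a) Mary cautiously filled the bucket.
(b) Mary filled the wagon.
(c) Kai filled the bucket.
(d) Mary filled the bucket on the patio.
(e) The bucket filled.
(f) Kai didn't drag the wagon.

(a), (d), (e)

(a) Entailed — every conjunct here is already in the original filling event.
(b) Not entailed — Mary filled the bucket, not the wagon; the wagon belongs to the dragging event.
(c) Not entailed — the passage has Mary filling the bucket, not Kai.
(d) Entailed — every conjunct here is already in the original filling event.
(e) Entailed — 'Mary filled the bucket' is causative; it entails the inchoative 'the bucket filled'.
(f) Not entailed — dropping 'in the workshop' under negation is not valid — the original leaves open that Kai dragged the wagon some other way.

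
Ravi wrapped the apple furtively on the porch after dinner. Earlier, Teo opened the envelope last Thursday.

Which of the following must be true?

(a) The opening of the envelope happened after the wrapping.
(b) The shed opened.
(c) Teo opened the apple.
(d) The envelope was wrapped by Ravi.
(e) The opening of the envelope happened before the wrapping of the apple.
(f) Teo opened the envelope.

(a) Not entailed — the narrative places the opening before the wrapping, not after.
(b) Not entailed — the envelope is what opened, not the shed.
(c) Not entailed — Teo opened the envelope, not the apple; the apple belongs to the wrapping event.
(d) Not entailed — Ravi wrapped the apple, not the envelope; the envelope belongs to the opening event.
(e) Entailed — the narrative places the opening before the wrapping.
(f) Entailed — the original entails any weakening of itself; this just drops 'last Thursday'.

(e), (f)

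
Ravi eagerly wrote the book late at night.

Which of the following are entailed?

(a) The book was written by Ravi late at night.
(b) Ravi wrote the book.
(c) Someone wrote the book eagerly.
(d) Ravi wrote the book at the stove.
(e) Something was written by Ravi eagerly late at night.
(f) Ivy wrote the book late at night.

(a), (b), (c), (e)

(a) Entailed — the original entails any weakening of itself; this just drops 'eagerly'.
(b) Entailed — dropping 'late at night', 'eagerly' leaves a sub-description the original still satisfies.
(c) Entailed — this follows by dropping conjuncts from the writing event's description.
(d) Not entailed — 'at the stove' adds information not in the original event.
(e) Entailed — generalizing the patient leaves a sub-description the original still satisfies.
(f) Not entailed — the passage has Ravi writing the book, not Ivy.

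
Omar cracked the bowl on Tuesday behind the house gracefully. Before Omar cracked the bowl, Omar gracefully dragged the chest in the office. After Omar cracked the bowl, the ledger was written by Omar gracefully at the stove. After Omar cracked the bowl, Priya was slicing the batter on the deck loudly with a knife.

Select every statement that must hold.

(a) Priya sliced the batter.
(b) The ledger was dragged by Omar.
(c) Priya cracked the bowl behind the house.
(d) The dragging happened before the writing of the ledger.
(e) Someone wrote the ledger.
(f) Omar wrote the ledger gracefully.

(d), (e), (f)

(a) Not entailed — 'was slicing' is progressive on an accomplishment; it does not entail the completed 'sliced'.
(b) Not entailed — Omar dragged the chest, not the ledger; the ledger belongs to the writing event.
(c) Not entailed — the passage has Omar cracking the bowl, not Priya.
(d) Entailed — the narrative places the dragging before the writing.
(e) Entailed — dropping 'gracefully', 'at the stove' and generalizing the agent leaves a sub-description the original still satisfies.
(f) Entailed — the original entails any weakening of itself; this just drops 'at the stove'.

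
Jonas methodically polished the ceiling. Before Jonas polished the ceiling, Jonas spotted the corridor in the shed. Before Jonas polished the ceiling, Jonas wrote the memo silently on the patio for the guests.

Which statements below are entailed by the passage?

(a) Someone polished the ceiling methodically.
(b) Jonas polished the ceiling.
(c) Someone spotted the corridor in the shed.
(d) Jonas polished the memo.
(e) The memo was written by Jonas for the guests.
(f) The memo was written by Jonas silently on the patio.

(a) Entailed — generalizing the agent leaves a sub-description the original still satisfies.
(b) Entailed — this follows by dropping conjuncts from the polishing event's description.
(c) Entailed — generalizing the agent leaves a sub-description the original still satisfies.
(d) Not entailed — Jonas polished the ceiling, not the memo; the memo belongs to the writing event.
(e) Entailed — dropping 'silently', 'on the patio' leaves a sub-description the original still satisfies.
(f) Entailed — dropping 'for the guests' leaves a sub-description the original still satisfies.

(a), (b), (c), (e), (f)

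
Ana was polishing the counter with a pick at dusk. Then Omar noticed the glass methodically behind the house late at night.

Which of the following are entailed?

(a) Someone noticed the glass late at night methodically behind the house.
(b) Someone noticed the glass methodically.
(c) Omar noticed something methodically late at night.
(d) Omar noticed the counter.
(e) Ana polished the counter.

(a), (b), (c), (e)

(a) Entailed — generalizing the agent leaves a sub-description the original still satisfies.
(b) Entailed — the original entails any weakening of itself; this just drops 'late at night', 'behind the house' and generalizes the agent.
(c) Entailed — the original entails any weakening of itself; this just drops 'behind the house' and generalizes the patient.
(d) Not entailed — Omar noticed the glass, not the counter; the counter belongs to the polishing event.
(e) Entailed — 'polish' is an activity; 'was polishing' entails that some polishing happened, so 'polished' holds.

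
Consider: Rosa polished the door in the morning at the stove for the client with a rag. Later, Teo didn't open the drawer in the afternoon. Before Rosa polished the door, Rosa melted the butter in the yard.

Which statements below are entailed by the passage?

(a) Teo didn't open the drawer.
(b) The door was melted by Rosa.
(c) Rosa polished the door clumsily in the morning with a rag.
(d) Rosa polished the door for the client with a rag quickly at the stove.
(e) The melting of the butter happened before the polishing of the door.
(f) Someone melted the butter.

(a) Not entailed — dropping 'in the afternoon' under negation is not valid — the original leaves open that Teo opened the drawer some other way.
(b) Not entailed — Rosa melted the butter, not the door; the door belongs to the polishing event.
(c) Not entailed — 'clumsily' adds information not in the original event.
(d) Not entailed — 'quickly' adds information not in the original event.
(e) Entailed — the narrative places the melting before the polishing.
(f) Entailed — the original entails any weakening of itself; this just drops 'in the yard' and generalizes the agent.

(e), (f)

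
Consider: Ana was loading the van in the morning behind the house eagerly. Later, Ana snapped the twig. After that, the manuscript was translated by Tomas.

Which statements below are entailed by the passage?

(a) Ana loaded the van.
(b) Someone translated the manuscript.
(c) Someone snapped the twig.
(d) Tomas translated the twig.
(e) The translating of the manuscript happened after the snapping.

(a) Not entailed — 'was loading' is progressive on an accomplishment; it does not entail the completed 'loaded'.
(b) Entailed — the original entails any weakening of itself; this just generalizes the agent.
(c) Entailed — every conjunct here is already in the original snapping event.
(d) Not entailed — Tomas translated the manuscript, not the twig; the twig belongs to the snapping event.
(e) Entailed — the narrative places the snapping before the translating.

(b), (c), (e)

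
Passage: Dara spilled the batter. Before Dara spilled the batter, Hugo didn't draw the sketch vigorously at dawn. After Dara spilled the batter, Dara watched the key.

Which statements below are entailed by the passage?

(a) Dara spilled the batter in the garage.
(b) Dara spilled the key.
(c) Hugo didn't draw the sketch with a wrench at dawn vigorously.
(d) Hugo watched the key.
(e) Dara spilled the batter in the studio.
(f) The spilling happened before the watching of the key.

(a) Not entailed — 'in the garage' adds information not in the original event.
(b) Not entailed — Dara spilled the batter, not the key; the key belongs to the watching event.
(c) Entailed — under negation, adding a further restriction is entailed: if no such drawing event occurred, none occurred with a wrench either.
(d) Not entailed — the passage has Dara watching the key, not Hugo.
(e) Not entailed — 'in the studio' adds information not in the original event.
(f) Entailed — the narrative places the spilling before the watching.

(c), (f)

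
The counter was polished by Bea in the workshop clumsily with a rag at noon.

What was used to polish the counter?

a rag

'with a rag' marks the instrument of the polishing event.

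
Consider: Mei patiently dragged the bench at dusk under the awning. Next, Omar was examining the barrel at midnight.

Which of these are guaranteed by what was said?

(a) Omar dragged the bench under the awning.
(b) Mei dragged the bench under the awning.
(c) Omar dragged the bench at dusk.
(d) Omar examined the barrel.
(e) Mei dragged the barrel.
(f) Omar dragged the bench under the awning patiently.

(a) Not entailed — the passage has Mei dragging the bench, not Omar.
(b) Entailed — this follows by dropping conjuncts from the dragging event's description.
(c) Not entailed — the passage has Mei dragging the bench, not Omar.
(d) Entailed — 'examine' is an activity; 'was examining' entails that some examining happened, so 'examined' holds.
(e) Not entailed — Mei dragged the bench, not the barrel; the barrel belongs to the examining event.
(f) Not entailed — the passage has Mei dragging the bench, not Omar.

(b), (d)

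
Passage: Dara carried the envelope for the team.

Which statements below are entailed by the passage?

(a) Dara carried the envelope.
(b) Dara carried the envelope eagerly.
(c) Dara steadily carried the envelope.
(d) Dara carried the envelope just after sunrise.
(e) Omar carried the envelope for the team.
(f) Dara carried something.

(a) Entailed — this follows by dropping conjuncts from the carrying event's description.
(b) Not entailed — 'eagerly' adds information not in the original event.
(c) Not entailed — 'steadily' adds information not in the original event.
(d) Not entailed — 'just after sunrise' adds information not in the original event.
(e) Not entailed — the passage has Dara carrying the envelope, not Omar.
(f) Entailed — the original entails any weakening of itself; this just drops 'for the team' and generalizes the patient.

(a), (f)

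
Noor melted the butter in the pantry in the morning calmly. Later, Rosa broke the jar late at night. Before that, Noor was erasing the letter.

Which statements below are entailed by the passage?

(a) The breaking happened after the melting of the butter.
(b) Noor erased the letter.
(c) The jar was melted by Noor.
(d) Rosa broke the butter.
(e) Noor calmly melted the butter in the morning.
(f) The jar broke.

(a) Entailed — the narrative places the melting before the breaking.
(b) Not entailed — 'was erasing' is progressive on an accomplishment; it does not entail the completed 'erased'.
(c) Not entailed — Noor melted the butter, not the jar; the jar belongs to the breaking event.
(d) Not entailed — Rosa broke the jar, not the butter; the butter belongs to the melting event.
(e) Entailed — every conjunct here is already in the original melting event.
(f) Entailed — 'Rosa broke the jar' is causative; it entails the inchoative 'the jar broke'.

(a), (e), (f)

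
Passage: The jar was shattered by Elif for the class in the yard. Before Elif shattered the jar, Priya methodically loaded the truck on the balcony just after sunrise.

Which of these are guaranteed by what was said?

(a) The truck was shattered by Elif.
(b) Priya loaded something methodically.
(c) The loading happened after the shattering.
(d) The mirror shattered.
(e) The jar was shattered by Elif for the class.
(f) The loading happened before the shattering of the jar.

(b), (e), (f)

(a) Not entailed — Elif shattered the jar, not the truck; the truck belongs to the loading event.
(b) Entailed — this follows by dropping conjuncts from the loading event's description.
(c) Not entailed — the narrative places the loading before the shattering, not after.
(d) Not entailed — the jar is what shattered, not the mirror.
(e) Entailed — the original entails any weakening of itself; this just drops 'in the yard'.
(f) Entailed — the narrative places the loading before the shattering.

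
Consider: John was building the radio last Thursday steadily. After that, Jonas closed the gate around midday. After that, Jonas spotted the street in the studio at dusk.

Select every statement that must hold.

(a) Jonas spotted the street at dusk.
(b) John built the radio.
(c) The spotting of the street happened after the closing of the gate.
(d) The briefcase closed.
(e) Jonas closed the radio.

(a), (c)

(a) Entailed — dropping 'in the studio' leaves a sub-description the original still satisfies.
(b) Not entailed — 'was building' is progressive on an accomplishment; it does not entail the completed 'built'.
(c) Entailed — the narrative places the closing before the spotting.
(d) Not entailed — the gate is what closed, not the briefcase.
(e) Not entailed — Jonas closed the gate, not the radio; the radio belongs to the building event.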